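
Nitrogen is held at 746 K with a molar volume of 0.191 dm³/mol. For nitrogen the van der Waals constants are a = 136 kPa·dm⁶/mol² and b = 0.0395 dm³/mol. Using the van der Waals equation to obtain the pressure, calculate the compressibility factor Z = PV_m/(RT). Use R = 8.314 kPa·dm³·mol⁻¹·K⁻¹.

Z ≈ 1.146

P = RT/(V_m − b) − a/V_m² = (8.314)(746)/(0.191 − 0.0395) − 136/(0.191)²
  = 6202.2/0.15150 − 3728.0 = 40939 − 3728.0 = 37211 kPa
Z = PV_m/(RT) = (37211)(0.191)/((8.314)(746)) = 7107.3/6202.2 = 1.146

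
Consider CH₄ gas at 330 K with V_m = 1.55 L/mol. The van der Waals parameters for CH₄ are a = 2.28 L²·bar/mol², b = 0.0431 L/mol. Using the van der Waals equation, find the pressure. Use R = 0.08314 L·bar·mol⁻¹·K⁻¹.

P ≈ 17.26 bar

P = RT/(V_m − b) − a/V_m²
RT/(V_m − b) = (0.08314)(330)/(1.55 − 0.0431) = 27.436/1.5069 = 18.207 bar
a/V_m² = 2.28/(1.55)² = 0.94901 bar
P = 18.207 − 0.94901 = 17.26 bar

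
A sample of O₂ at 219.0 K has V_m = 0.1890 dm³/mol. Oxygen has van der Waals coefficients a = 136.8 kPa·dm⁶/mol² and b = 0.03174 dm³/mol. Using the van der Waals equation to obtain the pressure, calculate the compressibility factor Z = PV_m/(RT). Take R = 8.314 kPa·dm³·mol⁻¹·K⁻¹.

Z ≈ 0.8043

P = RT/(V_m − b) − a/V_m² = (8.314)(219.0)/(0.1890 − 0.03174) − 136.8/(0.1890)²
  = 1820.8/0.15726 − 3829.7 = 11578 − 3829.7 = 7748 kPa
Z = PV_m/(RT) = (7748)(0.1890)/((8.314)(219.0)) = 1464.4/1820.8 = 0.8043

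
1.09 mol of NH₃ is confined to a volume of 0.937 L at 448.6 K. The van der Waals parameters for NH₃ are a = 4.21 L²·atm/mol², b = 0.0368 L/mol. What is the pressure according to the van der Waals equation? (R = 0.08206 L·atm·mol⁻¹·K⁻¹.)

P = nRT/(V − nb) − a n²/V²
nRT/(V − nb) = (1.09)(0.08206)(448.6)/(0.937 − 1.09×0.0368) = 40.125/0.89689 = 44.738 atm
a n²/V² = (4.21)(1.09)²/(0.937)² = 5.6971 atm
P = 44.738 − 5.6971 = 39.04 atm

P ≈ 39.04 atm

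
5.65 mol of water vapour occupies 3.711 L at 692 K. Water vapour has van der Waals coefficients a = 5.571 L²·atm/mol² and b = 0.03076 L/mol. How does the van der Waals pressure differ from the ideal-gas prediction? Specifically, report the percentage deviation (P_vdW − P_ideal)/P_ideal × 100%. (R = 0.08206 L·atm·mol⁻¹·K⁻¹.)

Ideal: P_ideal = nRT/V = (5.65)(0.08206)(692)/3.711 = 86.4560 atm
vdW: P = nRT/(V − nb) − a n²/V² = 320.838/3.53721 − 177.840/13.7715 = 90.7037 − 12.9136 = 77.7901 atm
% deviation = (77.7901 − 86.4560)/86.4560 × 100% = -10.02%

-10.02 %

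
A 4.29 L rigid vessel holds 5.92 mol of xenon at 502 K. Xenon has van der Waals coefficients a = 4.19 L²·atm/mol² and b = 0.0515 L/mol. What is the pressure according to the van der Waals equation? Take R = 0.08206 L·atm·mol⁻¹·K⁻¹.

P = nRT/(V − nb) − a n²/V²
nRT/(V − nb) = (5.92)(0.08206)(502)/(4.29 − 5.92×0.0515) = 243.87/3.9851 = 61.195 atm
a n²/V² = (4.19)(5.92)²/(4.29)² = 7.9789 atm
P = 61.195 − 7.9789 = 53.22 atm

P ≈ 53.22 atm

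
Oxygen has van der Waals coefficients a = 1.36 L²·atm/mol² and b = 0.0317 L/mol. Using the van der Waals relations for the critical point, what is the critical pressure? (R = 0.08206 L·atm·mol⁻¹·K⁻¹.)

For a van der Waals gas, P_c = a/(27b²).
P_c = 1.36/(27×(0.0317)²) = 1.36/0.027132 = 50.13 atm

P_c ≈ 50.13 atm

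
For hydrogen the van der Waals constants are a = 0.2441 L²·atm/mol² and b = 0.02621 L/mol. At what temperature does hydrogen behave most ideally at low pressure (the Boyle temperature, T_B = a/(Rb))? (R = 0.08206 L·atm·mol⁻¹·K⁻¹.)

T_B ≈ 113.5 K

For a van der Waals gas the second virial coefficient B₂ = b − a/(RT) vanishes at T_B = a/(Rb).
T_B = 0.2441/(0.08206×0.02621) = 0.2441/0.0021508 = 113.5 K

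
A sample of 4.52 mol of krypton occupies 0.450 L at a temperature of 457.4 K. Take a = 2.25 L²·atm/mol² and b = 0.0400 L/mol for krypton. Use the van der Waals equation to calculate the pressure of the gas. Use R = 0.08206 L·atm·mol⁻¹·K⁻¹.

P ≈ 403.2 atm

P = nRT/(V − nb) − a n²/V²
nRT/(V − nb) = (4.52)(0.08206)(457.4)/(0.450 − 4.52×0.0400) = 169.65/0.26920 = 630.20 atm
a n²/V² = (2.25)(4.52)²/(0.450)² = 227.00 atm
P = 630.20 − 227.00 = 403.2 atm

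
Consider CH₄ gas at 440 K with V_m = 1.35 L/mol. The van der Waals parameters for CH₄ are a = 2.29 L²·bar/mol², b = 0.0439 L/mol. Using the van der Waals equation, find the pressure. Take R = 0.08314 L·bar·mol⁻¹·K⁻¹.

P ≈ 26.75 bar

P = RT/(V_m − b) − a/V_m²
RT/(V_m − b) = (0.08314)(440)/(1.35 − 0.0439) = 36.582/1.3061 = 28.009 bar
a/V_m² = 2.29/(1.35)² = 1.2565 bar
P = 28.009 − 1.2565 = 26.75 bar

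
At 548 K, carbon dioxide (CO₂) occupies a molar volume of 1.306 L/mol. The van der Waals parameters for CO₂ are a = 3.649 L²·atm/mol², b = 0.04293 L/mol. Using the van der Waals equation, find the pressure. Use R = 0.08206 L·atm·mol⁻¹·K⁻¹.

P = RT/(V_m − b) − a/V_m²
RT/(V_m − b) = (0.08206)(548)/(1.306 − 0.04293) = 44.969/1.2631 = 35.602 atm
a/V_m² = 3.649/(1.306)² = 2.1394 atm
P = 35.602 − 2.1394 = 33.46 atm

P ≈ 33.46 atm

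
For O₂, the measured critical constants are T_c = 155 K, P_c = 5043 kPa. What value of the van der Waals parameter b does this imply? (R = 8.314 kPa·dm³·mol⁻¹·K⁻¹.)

b ≈ 0.03194 dm³/mol

From T_c = 8a/(27Rb) and P_c = a/(27b²): b = R T_c/(8 P_c).
b = (8.314)(155)/(8×5043) = 1288.7/40344 = 0.03194 dm³/mol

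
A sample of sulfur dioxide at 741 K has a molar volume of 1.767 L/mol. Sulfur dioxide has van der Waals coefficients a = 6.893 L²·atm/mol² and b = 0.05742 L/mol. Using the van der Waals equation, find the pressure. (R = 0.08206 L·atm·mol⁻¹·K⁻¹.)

P ≈ 33.36 atm

P = RT/(V_m − b) − a/V_m²
RT/(V_m − b) = (0.08206)(741)/(1.767 − 0.05742) = 60.806/1.7096 = 35.567 atm
a/V_m² = 6.893/(1.767)² = 2.2077 atm
P = 35.567 − 2.2077 = 33.36 atm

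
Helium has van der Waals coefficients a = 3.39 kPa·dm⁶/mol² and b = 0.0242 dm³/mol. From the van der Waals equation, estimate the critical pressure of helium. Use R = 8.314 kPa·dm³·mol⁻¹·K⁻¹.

For a van der Waals gas, P_c = a/(27b²).
P_c = 3.39/(27×(0.0242)²) = 3.39/0.015812 = 214.4 kPa

P_c ≈ 214.4 kPa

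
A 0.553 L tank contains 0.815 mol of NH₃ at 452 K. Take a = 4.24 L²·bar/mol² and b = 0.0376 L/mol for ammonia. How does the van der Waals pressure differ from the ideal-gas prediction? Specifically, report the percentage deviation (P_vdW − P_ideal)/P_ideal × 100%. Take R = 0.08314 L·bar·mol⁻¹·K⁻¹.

-10.76 %

Ideal: P_ideal = nRT/V = (0.815)(0.08314)(452)/0.553 = 55.3836 bar
vdW: P = nRT/(V − nb) − a n²/V² = 30.6271/0.522356 − 2.81631/0.305809 = 58.6326 − 9.20938 = 49.4232 bar
% deviation = (49.4232 − 55.3836)/55.3836 × 100% = -10.76%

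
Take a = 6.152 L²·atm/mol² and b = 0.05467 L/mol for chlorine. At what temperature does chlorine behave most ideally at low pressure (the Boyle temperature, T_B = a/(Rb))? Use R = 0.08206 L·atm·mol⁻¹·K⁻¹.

T_B ≈ 1371 K

For a van der Waals gas the second virial coefficient B₂ = b − a/(RT) vanishes at T_B = a/(Rb).
T_B = 6.152/(0.08206×0.05467) = 6.152/0.0044862 = 1371 K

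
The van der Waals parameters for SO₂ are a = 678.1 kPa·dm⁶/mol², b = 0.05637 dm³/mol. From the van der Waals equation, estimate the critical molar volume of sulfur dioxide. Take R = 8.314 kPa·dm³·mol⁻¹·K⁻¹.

V_m,c ≈ 0.1691 dm³/mol

For a van der Waals gas, V_m,c = 3b.
V_m,c = 3×0.05637 = 0.1691 dm³/mol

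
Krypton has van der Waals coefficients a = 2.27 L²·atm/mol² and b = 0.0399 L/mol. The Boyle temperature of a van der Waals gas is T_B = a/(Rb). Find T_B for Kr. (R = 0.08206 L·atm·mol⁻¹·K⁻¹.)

For a van der Waals gas the second virial coefficient B₂ = b − a/(RT) vanishes at T_B = a/(Rb).
T_B = 2.27/(0.08206×0.0399) = 2.27/0.0032742 = 693.3 K

T_B ≈ 693.3 K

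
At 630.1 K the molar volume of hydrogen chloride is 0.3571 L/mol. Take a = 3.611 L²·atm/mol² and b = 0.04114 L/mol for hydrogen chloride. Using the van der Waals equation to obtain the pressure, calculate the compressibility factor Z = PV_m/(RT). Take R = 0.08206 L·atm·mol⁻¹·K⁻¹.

P = RT/(V_m − b) − a/V_m² = (0.08206)(630.1)/(0.3571 − 0.04114) − 3.611/(0.3571)²
  = 51.706/0.31596 − 28.317 = 163.65 − 28.317 = 135.33 atm
Z = PV_m/(RT) = (135.33)(0.3571)/((0.08206)(630.1)) = 48.326/51.706 = 0.9346

Z ≈ 0.9346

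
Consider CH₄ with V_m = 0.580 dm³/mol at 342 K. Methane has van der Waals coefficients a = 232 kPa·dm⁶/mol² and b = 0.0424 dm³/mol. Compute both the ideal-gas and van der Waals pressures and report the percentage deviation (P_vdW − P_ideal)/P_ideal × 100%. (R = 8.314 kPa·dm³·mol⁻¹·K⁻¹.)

Ideal: P_ideal = RT/V_m = (8.314)(342)/0.580 = 4902.39 kPa
vdW: P = RT/(V_m − b) − a/V_m² = 2843.39/0.537600 − 232/0.336400 = 5289.04 − 689.655 = 4599.39 kPa
% deviation = (4599.39 − 4902.39)/4902.39 × 100% = -6.18%

-6.18 %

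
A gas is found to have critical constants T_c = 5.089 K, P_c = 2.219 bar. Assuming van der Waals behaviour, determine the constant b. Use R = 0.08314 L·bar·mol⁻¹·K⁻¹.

From T_c = 8a/(27Rb) and P_c = a/(27b²): b = R T_c/(8 P_c).
b = (0.08314)(5.089)/(8×2.219) = 0.42310/17.752 = 0.02383 L/mol

b ≈ 0.02383 L/mol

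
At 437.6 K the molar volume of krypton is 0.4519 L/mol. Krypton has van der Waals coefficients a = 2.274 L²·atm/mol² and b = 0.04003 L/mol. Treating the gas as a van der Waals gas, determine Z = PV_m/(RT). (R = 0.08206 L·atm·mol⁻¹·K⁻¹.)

Z ≈ 0.9571

P = RT/(V_m − b) − a/V_m² = (0.08206)(437.6)/(0.4519 − 0.04003) − 2.274/(0.4519)²
  = 35.909/0.41187 − 11.135 = 87.185 − 11.135 = 76.050 atm
Z = PV_m/(RT) = (76.050)(0.4519)/((0.08206)(437.6)) = 34.367/35.909 = 0.9571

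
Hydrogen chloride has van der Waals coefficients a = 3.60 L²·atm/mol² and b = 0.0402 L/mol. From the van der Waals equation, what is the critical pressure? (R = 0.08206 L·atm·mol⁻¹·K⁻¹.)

P_c ≈ 82.51 atm

For a van der Waals gas, P_c = a/(27b²).
P_c = 3.60/(27×(0.0402)²) = 3.60/0.043633 = 82.51 atm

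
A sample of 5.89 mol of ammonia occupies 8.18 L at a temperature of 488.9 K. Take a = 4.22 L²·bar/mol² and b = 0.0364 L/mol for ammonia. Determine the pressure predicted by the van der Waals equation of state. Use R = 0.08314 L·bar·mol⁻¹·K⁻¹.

P ≈ 27.87 bar

P = nRT/(V − nb) − a n²/V²
nRT/(V − nb) = (5.89)(0.08314)(488.9)/(8.18 − 5.89×0.0364) = 239.41/7.9656 = 30.055 bar
a n²/V² = (4.22)(5.89)²/(8.18)² = 2.1879 bar
P = 30.055 − 2.1879 = 27.87 bar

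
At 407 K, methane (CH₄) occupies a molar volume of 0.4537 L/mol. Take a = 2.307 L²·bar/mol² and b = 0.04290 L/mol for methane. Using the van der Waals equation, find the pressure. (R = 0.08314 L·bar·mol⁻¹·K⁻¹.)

P ≈ 71.16 bar

P = RT/(V_m − b) − a/V_m²
RT/(V_m − b) = (0.08314)(407)/(0.4537 − 0.04290) = 33.838/0.41080 = 82.371 bar
a/V_m² = 2.307/(0.4537)² = 11.208 bar
P = 82.371 − 11.208 = 71.16 bar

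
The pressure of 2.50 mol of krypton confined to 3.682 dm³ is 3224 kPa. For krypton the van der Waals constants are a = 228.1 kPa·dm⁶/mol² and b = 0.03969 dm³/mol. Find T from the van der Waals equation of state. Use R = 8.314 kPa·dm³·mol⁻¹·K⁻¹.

T ≈ 573.9 K

T = (P + a n²/V²)(V − nb)/(nR)
P + a n²/V² = 3224 + (228.1)(2.50)²/(3.682)² = 3329.2 kPa
V − nb = 3.682 − (2.50)(0.03969) = 3.5828 dm³
T = (3329.2)(3.5828)/((2.50)(8.314)) = 573.9 K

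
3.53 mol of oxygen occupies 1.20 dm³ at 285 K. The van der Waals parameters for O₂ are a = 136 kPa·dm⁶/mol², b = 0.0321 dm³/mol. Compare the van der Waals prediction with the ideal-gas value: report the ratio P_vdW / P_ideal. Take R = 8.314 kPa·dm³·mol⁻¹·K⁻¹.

P_vdW / P_ideal ≈ 0.9354

Ideal: P_ideal = nRT/V = (3.53)(8.314)(285)/1.20 = 6970.25 kPa
vdW: P = nRT/(V − nb) − a n²/V² = 8364.30/1.08669 − 1694.68/1.44000 = 7697.04 − 1176.86 = 6520.18 kPa
Ratio = 6520.18/6970.25 = 0.9354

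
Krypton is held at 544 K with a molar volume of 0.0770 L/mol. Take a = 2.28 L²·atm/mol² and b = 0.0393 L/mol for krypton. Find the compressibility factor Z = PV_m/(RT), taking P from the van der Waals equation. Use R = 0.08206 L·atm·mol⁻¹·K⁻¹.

P = RT/(V_m − b) − a/V_m² = (0.08206)(544)/(0.0770 − 0.0393) − 2.28/(0.0770)²
  = 44.641/0.037700 − 384.55 = 1184.1 − 384.55 = 799.6 atm
Z = PV_m/(RT) = (799.6)(0.0770)/((0.08206)(544)) = 61.569/44.641 = 1.379

Z ≈ 1.379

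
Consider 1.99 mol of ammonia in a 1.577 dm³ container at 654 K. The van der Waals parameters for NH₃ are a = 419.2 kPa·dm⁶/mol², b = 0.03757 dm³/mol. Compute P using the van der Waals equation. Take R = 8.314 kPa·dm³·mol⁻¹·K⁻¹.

P = nRT/(V − nb) − a n²/V²
nRT/(V − nb) = (1.99)(8.314)(654)/(1.577 − 1.99×0.03757) = 10820/1.5022 = 7202.8 kPa
a n²/V² = (419.2)(1.99)²/(1.577)² = 667.52 kPa
P = 7202.8 − 667.52 = 6535 kPa

P ≈ 6535 kPa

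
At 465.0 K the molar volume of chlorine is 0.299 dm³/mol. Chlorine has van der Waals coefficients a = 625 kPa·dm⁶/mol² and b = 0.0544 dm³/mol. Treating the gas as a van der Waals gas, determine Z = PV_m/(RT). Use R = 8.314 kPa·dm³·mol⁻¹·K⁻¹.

Z ≈ 0.6817

P = RT/(V_m − b) − a/V_m² = (8.314)(465.0)/(0.299 − 0.0544) − 625/(0.299)²
  = 3866.0/0.24460 − 6991.0 = 15805 − 6991.0 = 8814 kPa
Z = PV_m/(RT) = (8814)(0.299)/((8.314)(465.0)) = 2635.4/3866.0 = 0.6817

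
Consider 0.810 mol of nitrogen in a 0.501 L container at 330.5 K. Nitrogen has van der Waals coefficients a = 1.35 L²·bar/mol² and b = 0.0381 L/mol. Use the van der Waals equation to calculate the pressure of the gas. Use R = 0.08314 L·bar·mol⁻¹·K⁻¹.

P = nRT/(V − nb) − a n²/V²
nRT/(V − nb) = (0.810)(0.08314)(330.5)/(0.501 − 0.810×0.0381) = 22.257/0.47014 = 47.341 bar
a n²/V² = (1.35)(0.810)²/(0.501)² = 3.5288 bar
P = 47.341 − 3.5288 = 43.81 bar

P ≈ 43.81 bar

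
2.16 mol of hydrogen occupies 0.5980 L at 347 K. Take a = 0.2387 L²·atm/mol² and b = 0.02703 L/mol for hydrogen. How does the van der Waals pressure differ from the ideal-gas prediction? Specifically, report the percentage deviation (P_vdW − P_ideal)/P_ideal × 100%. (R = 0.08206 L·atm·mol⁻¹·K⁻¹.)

7.79 %

Ideal: P_ideal = nRT/V = (2.16)(0.08206)(347)/0.5980 = 102.852 atm
vdW: P = nRT/(V − nb) − a n²/V² = 61.5056/0.539615 − 1.11368/0.357604 = 113.981 − 3.11428 = 110.867 atm
% deviation = (110.867 − 102.852)/102.852 × 100% = 7.79%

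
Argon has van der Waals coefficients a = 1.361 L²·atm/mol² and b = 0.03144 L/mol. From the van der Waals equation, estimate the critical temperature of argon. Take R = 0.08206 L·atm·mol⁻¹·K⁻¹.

T_c ≈ 156.3 K

For a van der Waals gas, T_c = 8a/(27Rb).
T_c = 8×1.361/(27×0.08206×0.03144) = 10.888/0.069659 = 156.3 K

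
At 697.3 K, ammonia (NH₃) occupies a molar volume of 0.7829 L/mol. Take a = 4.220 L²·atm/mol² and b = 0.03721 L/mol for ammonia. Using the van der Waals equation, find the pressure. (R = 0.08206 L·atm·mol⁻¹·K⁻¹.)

P ≈ 69.85 atm

P = RT/(V_m − b) − a/V_m²
RT/(V_m − b) = (0.08206)(697.3)/(0.7829 − 0.03721) = 57.220/0.74569 = 76.734 atm
a/V_m² = 4.220/(0.7829)² = 6.8849 atm
P = 76.734 − 6.8849 = 69.85 atm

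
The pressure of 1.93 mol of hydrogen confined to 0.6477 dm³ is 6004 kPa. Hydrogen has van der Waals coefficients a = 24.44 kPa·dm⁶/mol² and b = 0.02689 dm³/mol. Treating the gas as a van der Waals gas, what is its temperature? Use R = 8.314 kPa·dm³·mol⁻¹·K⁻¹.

T ≈ 231.0 K

T = (P + a n²/V²)(V − nb)/(nR)
P + a n²/V² = 6004 + (24.44)(1.93)²/(0.6477)² = 6221.0 kPa
V − nb = 0.6477 − (1.93)(0.02689) = 0.59580 dm³
T = (6221.0)(0.59580)/((1.93)(8.314)) = 231.0 K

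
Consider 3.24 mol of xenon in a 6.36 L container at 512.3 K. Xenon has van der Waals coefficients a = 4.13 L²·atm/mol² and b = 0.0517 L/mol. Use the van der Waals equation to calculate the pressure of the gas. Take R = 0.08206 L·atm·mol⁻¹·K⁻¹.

P ≈ 20.92 atm

P = nRT/(V − nb) − a n²/V²
nRT/(V − nb) = (3.24)(0.08206)(512.3)/(6.36 − 3.24×0.0517) = 136.21/6.1925 = 21.996 atm
a n²/V² = (4.13)(3.24)²/(6.36)² = 1.0718 atm
P = 21.996 − 1.0718 = 20.92 atm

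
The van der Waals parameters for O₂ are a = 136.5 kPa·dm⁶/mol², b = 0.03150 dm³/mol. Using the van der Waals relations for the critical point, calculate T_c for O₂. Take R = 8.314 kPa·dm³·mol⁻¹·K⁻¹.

T_c ≈ 154.4 K

For a van der Waals gas, T_c = 8a/(27Rb).
T_c = 8×136.5/(27×8.314×0.03150) = 1092.0/7.0711 = 154.4 K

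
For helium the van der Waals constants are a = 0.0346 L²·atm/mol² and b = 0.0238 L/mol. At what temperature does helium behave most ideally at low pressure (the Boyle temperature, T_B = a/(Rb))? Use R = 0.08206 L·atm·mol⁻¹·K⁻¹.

T_B ≈ 17.72 K

For a van der Waals gas the second virial coefficient B₂ = b − a/(RT) vanishes at T_B = a/(Rb).
T_B = 0.0346/(0.08206×0.0238) = 0.0346/0.0019530 = 17.72 K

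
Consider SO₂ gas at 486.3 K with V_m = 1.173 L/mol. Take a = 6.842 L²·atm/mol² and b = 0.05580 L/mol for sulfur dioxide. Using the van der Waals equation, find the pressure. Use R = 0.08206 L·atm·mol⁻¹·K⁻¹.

P = RT/(V_m − b) − a/V_m²
RT/(V_m − b) = (0.08206)(486.3)/(1.173 − 0.05580) = 39.906/1.1172 = 35.720 atm
a/V_m² = 6.842/(1.173)² = 4.9726 atm
P = 35.720 − 4.9726 = 30.75 atm

P ≈ 30.75 atm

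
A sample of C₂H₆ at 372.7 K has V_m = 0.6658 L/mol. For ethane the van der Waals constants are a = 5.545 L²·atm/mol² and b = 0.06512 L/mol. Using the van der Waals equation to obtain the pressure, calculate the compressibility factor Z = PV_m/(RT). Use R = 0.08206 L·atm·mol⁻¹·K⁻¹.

P = RT/(V_m − b) − a/V_m² = (0.08206)(372.7)/(0.6658 − 0.06512) − 5.545/(0.6658)²
  = 30.584/0.60068 − 12.509 = 50.916 − 12.509 = 38.407 atm
Z = PV_m/(RT) = (38.407)(0.6658)/((0.08206)(372.7)) = 25.571/30.584 = 0.8361

Z ≈ 0.8361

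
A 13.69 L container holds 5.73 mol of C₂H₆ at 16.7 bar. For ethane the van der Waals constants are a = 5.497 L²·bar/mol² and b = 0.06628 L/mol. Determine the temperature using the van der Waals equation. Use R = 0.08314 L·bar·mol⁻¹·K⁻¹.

T = (P + a n²/V²)(V − nb)/(nR)
P + a n²/V² = 16.7 + (5.497)(5.73)²/(13.69)² = 17.663 bar
V − nb = 13.69 − (5.73)(0.06628) = 13.310 L
T = (17.663)(13.310)/((5.73)(0.08314)) = 493.5 K

T ≈ 493.5 K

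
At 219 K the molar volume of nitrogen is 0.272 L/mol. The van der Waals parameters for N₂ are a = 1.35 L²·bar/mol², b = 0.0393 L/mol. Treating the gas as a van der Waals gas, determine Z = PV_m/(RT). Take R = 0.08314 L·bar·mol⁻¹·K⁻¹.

P = RT/(V_m − b) − a/V_m² = (0.08314)(219)/(0.272 − 0.0393) − 1.35/(0.272)²
  = 18.208/0.23270 − 18.247 = 78.247 − 18.247 = 60.000 bar
Z = PV_m/(RT) = (60.000)(0.272)/((0.08314)(219)) = 16.320/18.208 = 0.8963

Z ≈ 0.8963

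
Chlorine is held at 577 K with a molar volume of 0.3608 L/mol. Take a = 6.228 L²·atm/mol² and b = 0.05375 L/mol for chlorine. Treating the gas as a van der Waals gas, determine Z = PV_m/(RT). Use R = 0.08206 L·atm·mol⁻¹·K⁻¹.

P = RT/(V_m − b) − a/V_m² = (0.08206)(577)/(0.3608 − 0.05375) − 6.228/(0.3608)²
  = 47.349/0.30705 − 47.843 = 154.21 − 47.843 = 106.37 atm
Z = PV_m/(RT) = (106.37)(0.3608)/((0.08206)(577)) = 38.378/47.349 = 0.8105

Z ≈ 0.8105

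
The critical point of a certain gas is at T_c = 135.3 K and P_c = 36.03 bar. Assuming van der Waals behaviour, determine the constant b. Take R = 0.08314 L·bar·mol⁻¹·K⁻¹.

From T_c = 8a/(27Rb) and P_c = a/(27b²): b = R T_c/(8 P_c).
b = (0.08314)(135.3)/(8×36.03) = 11.249/288.24 = 0.03903 L/mol

b ≈ 0.03903 L/mol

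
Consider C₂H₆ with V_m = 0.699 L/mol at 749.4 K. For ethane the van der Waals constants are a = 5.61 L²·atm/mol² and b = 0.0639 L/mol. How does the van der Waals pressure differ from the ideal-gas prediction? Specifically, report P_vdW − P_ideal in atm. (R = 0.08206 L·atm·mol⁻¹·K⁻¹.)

Ideal: P_ideal = RT/V_m = (0.08206)(749.4)/0.699 = 87.9768 atm
vdW: P = RT/(V_m − b) − a/V_m² = 61.4958/0.635100 − 5.61/0.488601 = 96.8285 − 11.4818 = 85.3467 atm
ΔP = 85.3467 − 87.9768 = -2.630 atm

ΔP ≈ -2.630 atm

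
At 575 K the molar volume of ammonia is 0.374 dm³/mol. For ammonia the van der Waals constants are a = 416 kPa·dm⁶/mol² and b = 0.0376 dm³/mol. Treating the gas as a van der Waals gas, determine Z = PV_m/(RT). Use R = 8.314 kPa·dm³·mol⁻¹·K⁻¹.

Z ≈ 0.8791

P = RT/(V_m − b) − a/V_m² = (8.314)(575)/(0.374 − 0.0376) − 416/(0.374)²
  = 4780.6/0.33640 − 2974.1 = 14211 − 2974.1 = 11237 kPa
Z = PV_m/(RT) = (11237)(0.374)/((8.314)(575)) = 4202.6/4780.6 = 0.8791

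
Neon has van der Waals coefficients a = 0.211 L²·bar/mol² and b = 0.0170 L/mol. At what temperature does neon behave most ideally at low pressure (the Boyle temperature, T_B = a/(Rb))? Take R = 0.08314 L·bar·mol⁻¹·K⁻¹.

T_B ≈ 149.3 K

For a van der Waals gas the second virial coefficient B₂ = b − a/(RT) vanishes at T_B = a/(Rb).
T_B = 0.211/(0.08314×0.0170) = 0.211/0.0014134 = 149.3 K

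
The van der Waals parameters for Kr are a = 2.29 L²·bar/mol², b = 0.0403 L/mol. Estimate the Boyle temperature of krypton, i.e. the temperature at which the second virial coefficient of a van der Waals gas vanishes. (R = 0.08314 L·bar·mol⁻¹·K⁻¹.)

T_B ≈ 683.5 K

For a van der Waals gas the second virial coefficient B₂ = b − a/(RT) vanishes at T_B = a/(Rb).
T_B = 2.29/(0.08314×0.0403) = 2.29/0.0033505 = 683.5 K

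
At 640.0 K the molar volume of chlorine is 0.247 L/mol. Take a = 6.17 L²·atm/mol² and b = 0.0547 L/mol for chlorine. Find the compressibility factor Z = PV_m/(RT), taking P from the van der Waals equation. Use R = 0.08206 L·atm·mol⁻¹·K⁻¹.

P = RT/(V_m − b) − a/V_m² = (0.08206)(640.0)/(0.247 − 0.0547) − 6.17/(0.247)²
  = 52.518/0.19230 − 101.13 = 273.10 − 101.13 = 171.97 atm
Z = PV_m/(RT) = (171.97)(0.247)/((0.08206)(640.0)) = 42.477/52.518 = 0.8088

Z ≈ 0.8088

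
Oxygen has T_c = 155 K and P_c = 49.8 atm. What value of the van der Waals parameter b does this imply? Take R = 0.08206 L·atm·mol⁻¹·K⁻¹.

b ≈ 0.03193 L/mol

From T_c = 8a/(27Rb) and P_c = a/(27b²): b = R T_c/(8 P_c).
b = (0.08206)(155)/(8×49.8) = 12.719/398.40 = 0.03193 L/mol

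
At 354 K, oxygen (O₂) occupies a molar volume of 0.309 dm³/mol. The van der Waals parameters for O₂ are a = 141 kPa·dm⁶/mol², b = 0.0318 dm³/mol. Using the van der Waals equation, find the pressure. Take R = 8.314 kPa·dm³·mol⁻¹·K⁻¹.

P ≈ 9141 kPa

P = RT/(V_m − b) − a/V_m²
RT/(V_m − b) = (8.314)(354)/(0.309 − 0.0318) = 2943.2/0.27720 = 10618 kPa
a/V_m² = 141/(0.309)² = 1476.7 kPa
P = 10618 − 1476.7 = 9141 kPa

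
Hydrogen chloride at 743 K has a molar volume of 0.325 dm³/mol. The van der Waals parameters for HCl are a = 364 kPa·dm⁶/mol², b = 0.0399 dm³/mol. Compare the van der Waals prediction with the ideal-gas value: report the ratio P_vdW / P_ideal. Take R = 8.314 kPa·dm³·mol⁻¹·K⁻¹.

Ideal: P_ideal = RT/V_m = (8.314)(743)/0.325 = 19007.1 kPa
vdW: P = RT/(V_m − b) − a/V_m² = 6177.30/0.285100 − 364/0.105625 = 21667.1 − 3446.15 = 18221.0 kPa
Ratio = 18221.0/19007.1 = 0.9586

P_vdW / P_ideal ≈ 0.9586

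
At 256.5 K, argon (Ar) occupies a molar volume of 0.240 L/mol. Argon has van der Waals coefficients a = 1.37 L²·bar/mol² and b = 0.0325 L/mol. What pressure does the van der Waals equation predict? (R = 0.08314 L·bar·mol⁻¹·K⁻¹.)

P ≈ 78.99 bar

P = RT/(V_m − b) − a/V_m²
RT/(V_m − b) = (0.08314)(256.5)/(0.240 − 0.0325) = 21.325/0.20750 = 102.77 bar
a/V_m² = 1.37/(0.240)² = 23.785 bar
P = 102.77 − 23.785 = 78.99 bar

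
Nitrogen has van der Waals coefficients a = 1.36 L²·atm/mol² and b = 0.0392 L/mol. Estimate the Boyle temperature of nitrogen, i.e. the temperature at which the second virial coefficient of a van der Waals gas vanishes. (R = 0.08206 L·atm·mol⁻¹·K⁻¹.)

For a van der Waals gas the second virial coefficient B₂ = b − a/(RT) vanishes at T_B = a/(Rb).
T_B = 1.36/(0.08206×0.0392) = 1.36/0.0032168 = 422.8 K

T_B ≈ 422.8 K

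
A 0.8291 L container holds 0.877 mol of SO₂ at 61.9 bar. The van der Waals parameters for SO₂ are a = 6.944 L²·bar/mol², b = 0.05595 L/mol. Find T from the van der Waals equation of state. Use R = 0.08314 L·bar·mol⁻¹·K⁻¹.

T = (P + a n²/V²)(V − nb)/(nR)
P + a n²/V² = 61.9 + (6.944)(0.877)²/(0.8291)² = 69.670 bar
V − nb = 0.8291 − (0.877)(0.05595) = 0.78003 L
T = (69.670)(0.78003)/((0.877)(0.08314)) = 745.3 K

T ≈ 745.3 K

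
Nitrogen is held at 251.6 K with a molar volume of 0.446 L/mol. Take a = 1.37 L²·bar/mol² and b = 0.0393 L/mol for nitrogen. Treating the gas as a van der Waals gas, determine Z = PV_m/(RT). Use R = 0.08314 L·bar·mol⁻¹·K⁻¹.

P = RT/(V_m − b) − a/V_m² = (0.08314)(251.6)/(0.446 − 0.0393) − 1.37/(0.446)²
  = 20.918/0.40670 − 6.8873 = 51.433 − 6.8873 = 44.546 bar
Z = PV_m/(RT) = (44.546)(0.446)/((0.08314)(251.6)) = 19.868/20.918 = 0.9498

Z ≈ 0.9498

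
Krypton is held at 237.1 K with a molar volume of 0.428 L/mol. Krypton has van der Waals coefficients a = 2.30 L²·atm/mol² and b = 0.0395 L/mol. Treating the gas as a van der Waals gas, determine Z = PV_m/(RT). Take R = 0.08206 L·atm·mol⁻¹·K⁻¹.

P = RT/(V_m − b) − a/V_m² = (0.08206)(237.1)/(0.428 − 0.0395) − 2.30/(0.428)²
  = 19.456/0.38850 − 12.556 = 50.080 − 12.556 = 37.524 atm
Z = PV_m/(RT) = (37.524)(0.428)/((0.08206)(237.1)) = 16.060/19.456 = 0.8255

Z ≈ 0.8255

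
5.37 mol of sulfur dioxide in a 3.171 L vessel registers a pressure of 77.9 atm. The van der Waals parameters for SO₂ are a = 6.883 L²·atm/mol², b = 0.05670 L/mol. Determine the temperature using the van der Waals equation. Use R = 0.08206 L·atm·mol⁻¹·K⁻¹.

T = (P + a n²/V²)(V − nb)/(nR)
P + a n²/V² = 77.9 + (6.883)(5.37)²/(3.171)² = 97.639 atm
V − nb = 3.171 − (5.37)(0.05670) = 2.8665 L
T = (97.639)(2.8665)/((5.37)(0.08206)) = 635.1 K

T ≈ 635.1 K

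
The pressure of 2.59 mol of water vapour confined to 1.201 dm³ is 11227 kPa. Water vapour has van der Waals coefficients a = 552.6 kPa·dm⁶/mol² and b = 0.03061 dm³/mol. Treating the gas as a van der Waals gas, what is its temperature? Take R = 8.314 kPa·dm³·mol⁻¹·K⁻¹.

T ≈ 718.7 K

T = (P + a n²/V²)(V − nb)/(nR)
P + a n²/V² = 11227 + (552.6)(2.59)²/(1.201)² = 13797 kPa
V − nb = 1.201 − (2.59)(0.03061) = 1.1217 dm³
T = (13797)(1.1217)/((2.59)(8.314)) = 718.7 K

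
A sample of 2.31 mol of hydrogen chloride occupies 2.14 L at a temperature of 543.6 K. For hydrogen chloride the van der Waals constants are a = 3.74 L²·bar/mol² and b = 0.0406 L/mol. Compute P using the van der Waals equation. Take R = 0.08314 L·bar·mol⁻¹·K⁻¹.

P = nRT/(V − nb) − a n²/V²
nRT/(V − nb) = (2.31)(0.08314)(543.6)/(2.14 − 2.31×0.0406) = 104.40/2.0462 = 51.021 bar
a n²/V² = (3.74)(2.31)²/(2.14)² = 4.3578 bar
P = 51.021 − 4.3578 = 46.66 bar

P ≈ 46.66 bar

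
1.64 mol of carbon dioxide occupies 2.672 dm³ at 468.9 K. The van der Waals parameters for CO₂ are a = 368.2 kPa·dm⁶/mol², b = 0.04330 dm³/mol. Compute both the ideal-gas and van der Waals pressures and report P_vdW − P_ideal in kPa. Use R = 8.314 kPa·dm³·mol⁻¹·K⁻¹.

ΔP ≈ -73.4 kPa

Ideal: P_ideal = nRT/V = (1.64)(8.314)(468.9)/2.672 = 2392.75 kPa
vdW: P = nRT/(V − nb) − a n²/V² = 6393.43/2.60099 − 990.311/7.13958 = 2458.08 − 138.707 = 2319.37 kPa
ΔP = 2319.37 − 2392.75 = -73.4 kPa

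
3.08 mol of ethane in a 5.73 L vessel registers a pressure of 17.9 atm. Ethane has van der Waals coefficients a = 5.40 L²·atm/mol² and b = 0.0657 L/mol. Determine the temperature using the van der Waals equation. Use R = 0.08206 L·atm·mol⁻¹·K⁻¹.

T ≈ 425.6 K

T = (P + a n²/V²)(V − nb)/(nR)
P + a n²/V² = 17.9 + (5.40)(3.08)²/(5.73)² = 19.460 atm
V − nb = 5.73 − (3.08)(0.0657) = 5.5276 L
T = (19.460)(5.5276)/((3.08)(0.08206)) = 425.6 K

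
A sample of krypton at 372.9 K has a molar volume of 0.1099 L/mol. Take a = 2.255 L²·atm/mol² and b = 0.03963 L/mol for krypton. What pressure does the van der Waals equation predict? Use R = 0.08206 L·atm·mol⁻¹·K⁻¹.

P = RT/(V_m − b) − a/V_m²
RT/(V_m − b) = (0.08206)(372.9)/(0.1099 − 0.03963) = 30.600/0.070270 = 435.46 atm
a/V_m² = 2.255/(0.1099)² = 186.70 atm
P = 435.46 − 186.70 = 248.8 atm

P ≈ 248.8 atm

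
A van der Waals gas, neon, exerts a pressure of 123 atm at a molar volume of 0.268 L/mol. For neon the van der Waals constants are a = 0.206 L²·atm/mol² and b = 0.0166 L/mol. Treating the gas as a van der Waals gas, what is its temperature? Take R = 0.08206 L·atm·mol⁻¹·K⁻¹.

T = (P + a/V_m²)(V_m − b)/R
P + a/V_m² = 123 + 0.206/(0.268)² = 125.87 atm
V_m − b = 0.268 − 0.0166 = 0.25140 L/mol
T = (125.87)(0.25140)/0.08206 = 385.6 K

T ≈ 385.6 K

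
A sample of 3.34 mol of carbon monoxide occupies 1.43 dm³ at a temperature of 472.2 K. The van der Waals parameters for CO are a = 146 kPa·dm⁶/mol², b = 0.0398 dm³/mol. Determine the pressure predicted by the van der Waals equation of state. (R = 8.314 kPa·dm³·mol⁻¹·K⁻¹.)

P ≈ 9313 kPa

P = nRT/(V − nb) − a n²/V²
nRT/(V − nb) = (3.34)(8.314)(472.2)/(1.43 − 3.34×0.0398) = 13112/1.2971 = 10109 kPa
a n²/V² = (146)(3.34)²/(1.43)² = 796.48 kPa
P = 10109 − 796.48 = 9313 kPa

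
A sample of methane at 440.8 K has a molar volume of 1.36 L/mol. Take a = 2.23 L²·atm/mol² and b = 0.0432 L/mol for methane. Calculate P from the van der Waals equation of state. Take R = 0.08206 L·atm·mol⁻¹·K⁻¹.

P ≈ 26.26 atm

P = RT/(V_m − b) − a/V_m²
RT/(V_m − b) = (0.08206)(440.8)/(1.36 − 0.0432) = 36.172/1.3168 = 27.470 atm
a/V_m² = 2.23/(1.36)² = 1.2057 atm
P = 27.470 − 1.2057 = 26.26 atm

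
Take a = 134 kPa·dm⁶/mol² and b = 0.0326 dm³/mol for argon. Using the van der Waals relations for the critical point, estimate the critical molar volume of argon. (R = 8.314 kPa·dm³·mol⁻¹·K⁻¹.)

For a van der Waals gas, V_m,c = 3b.
V_m,c = 3×0.0326 = 0.09780 dm³/mol

V_m,c ≈ 0.09780 dm³/mol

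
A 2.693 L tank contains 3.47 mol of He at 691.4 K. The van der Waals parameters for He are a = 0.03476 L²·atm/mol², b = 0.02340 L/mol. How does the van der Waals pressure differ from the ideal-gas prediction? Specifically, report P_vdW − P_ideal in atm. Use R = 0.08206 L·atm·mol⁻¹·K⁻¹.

ΔP ≈ 2.215 atm

Ideal: P_ideal = nRT/V = (3.47)(0.08206)(691.4)/2.693 = 73.1062 atm
vdW: P = nRT/(V − nb) − a n²/V² = 196.875/2.61180 − 0.418542/7.25225 = 75.3790 − 0.0577120 = 75.3213 atm
ΔP = 75.3213 − 73.1062 = 2.215 atm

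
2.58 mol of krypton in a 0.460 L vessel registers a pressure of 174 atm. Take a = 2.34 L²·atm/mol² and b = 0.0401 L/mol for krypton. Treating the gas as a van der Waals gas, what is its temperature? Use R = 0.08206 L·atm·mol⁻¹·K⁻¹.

T = (P + a n²/V²)(V − nb)/(nR)
P + a n²/V² = 174 + (2.34)(2.58)²/(0.460)² = 247.61 atm
V − nb = 0.460 − (2.58)(0.0401) = 0.35654 L
T = (247.61)(0.35654)/((2.58)(0.08206)) = 417.0 K

T ≈ 417.0 K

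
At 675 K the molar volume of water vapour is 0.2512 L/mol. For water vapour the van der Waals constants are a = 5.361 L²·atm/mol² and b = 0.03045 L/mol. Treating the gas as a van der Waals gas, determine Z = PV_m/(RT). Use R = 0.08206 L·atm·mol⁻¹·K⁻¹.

Z ≈ 0.7526

P = RT/(V_m − b) − a/V_m² = (0.08206)(675)/(0.2512 − 0.03045) − 5.361/(0.2512)²
  = 55.391/0.22075 − 84.958 = 250.92 − 84.958 = 165.96 atm
Z = PV_m/(RT) = (165.96)(0.2512)/((0.08206)(675)) = 41.689/55.391 = 0.7526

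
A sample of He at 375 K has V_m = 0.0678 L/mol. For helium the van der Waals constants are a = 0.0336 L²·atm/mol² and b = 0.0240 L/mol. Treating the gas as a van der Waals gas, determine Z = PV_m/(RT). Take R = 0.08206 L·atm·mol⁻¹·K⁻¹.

Z ≈ 1.532

P = RT/(V_m − b) − a/V_m² = (0.08206)(375)/(0.0678 − 0.0240) − 0.0336/(0.0678)²
  = 30.773/0.043800 − 7.3094 = 702.58 − 7.3094 = 695.27 atm
Z = PV_m/(RT) = (695.27)(0.0678)/((0.08206)(375)) = 47.139/30.773 = 1.532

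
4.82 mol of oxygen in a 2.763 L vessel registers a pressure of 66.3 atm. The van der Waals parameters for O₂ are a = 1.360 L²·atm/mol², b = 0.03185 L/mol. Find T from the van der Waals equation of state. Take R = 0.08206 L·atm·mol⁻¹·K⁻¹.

T ≈ 464.7 K

T = (P + a n²/V²)(V − nb)/(nR)
P + a n²/V² = 66.3 + (1.360)(4.82)²/(2.763)² = 70.439 atm
V − nb = 2.763 − (4.82)(0.03185) = 2.6095 L
T = (70.439)(2.6095)/((4.82)(0.08206)) = 464.7 K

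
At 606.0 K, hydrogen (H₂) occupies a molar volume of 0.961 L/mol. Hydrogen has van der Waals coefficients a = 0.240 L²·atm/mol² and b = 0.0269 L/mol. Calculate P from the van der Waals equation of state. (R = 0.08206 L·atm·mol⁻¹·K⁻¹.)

P ≈ 52.98 atm

P = RT/(V_m − b) − a/V_m²
RT/(V_m − b) = (0.08206)(606.0)/(0.961 − 0.0269) = 49.728/0.93410 = 53.236 atm
a/V_m² = 0.240/(0.961)² = 0.25987 atm
P = 53.236 − 0.25987 = 52.98 atm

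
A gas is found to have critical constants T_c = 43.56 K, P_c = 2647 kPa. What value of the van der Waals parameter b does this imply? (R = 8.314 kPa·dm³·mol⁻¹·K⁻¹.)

b ≈ 0.01710 dm³/mol

From T_c = 8a/(27Rb) and P_c = a/(27b²): b = R T_c/(8 P_c).
b = (8.314)(43.56)/(8×2647) = 362.16/21176 = 0.01710 dm³/mol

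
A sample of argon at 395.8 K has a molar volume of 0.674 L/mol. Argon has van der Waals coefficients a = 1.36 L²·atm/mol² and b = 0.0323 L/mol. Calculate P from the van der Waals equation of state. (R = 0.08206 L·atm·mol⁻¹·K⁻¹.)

P = RT/(V_m − b) − a/V_m²
RT/(V_m − b) = (0.08206)(395.8)/(0.674 − 0.0323) = 32.479/0.64170 = 50.614 atm
a/V_m² = 1.36/(0.674)² = 2.9938 atm
P = 50.614 − 2.9938 = 47.62 atm

P ≈ 47.62 atm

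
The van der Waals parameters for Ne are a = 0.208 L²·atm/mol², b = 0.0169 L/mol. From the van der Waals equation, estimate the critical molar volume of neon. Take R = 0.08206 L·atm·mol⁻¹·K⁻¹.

For a van der Waals gas, V_m,c = 3b.
V_m,c = 3×0.0169 = 0.05070 L/mol

V_m,c ≈ 0.05070 L/mol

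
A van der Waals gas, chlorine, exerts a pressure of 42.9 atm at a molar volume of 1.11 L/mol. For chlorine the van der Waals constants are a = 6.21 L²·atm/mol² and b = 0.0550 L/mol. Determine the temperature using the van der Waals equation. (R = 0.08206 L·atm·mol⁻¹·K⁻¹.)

T ≈ 616.3 K

T = (P + a/V_m²)(V_m − b)/R
P + a/V_m² = 42.9 + 6.21/(1.11)² = 47.940 atm
V_m − b = 1.11 − 0.0550 = 1.0550 L/mol
T = (47.940)(1.0550)/0.08206 = 616.3 K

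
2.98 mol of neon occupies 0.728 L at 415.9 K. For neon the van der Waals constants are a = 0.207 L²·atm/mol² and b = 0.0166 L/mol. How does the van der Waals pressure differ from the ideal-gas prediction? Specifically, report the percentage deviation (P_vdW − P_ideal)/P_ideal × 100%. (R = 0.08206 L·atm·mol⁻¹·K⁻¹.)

4.81 %

Ideal: P_ideal = nRT/V = (2.98)(0.08206)(415.9)/0.728 = 139.703 atm
vdW: P = nRT/(V − nb) − a n²/V² = 101.704/0.678532 − 1.83824/0.529984 = 149.888 − 3.46848 = 146.420 atm
% deviation = (146.420 − 139.703)/139.703 × 100% = 4.81%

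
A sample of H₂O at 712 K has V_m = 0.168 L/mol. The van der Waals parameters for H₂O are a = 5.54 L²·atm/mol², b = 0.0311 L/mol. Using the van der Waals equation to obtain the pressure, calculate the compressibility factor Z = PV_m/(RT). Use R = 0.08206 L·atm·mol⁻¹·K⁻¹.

Z ≈ 0.6628

P = RT/(V_m − b) − a/V_m² = (0.08206)(712)/(0.168 − 0.0311) − 5.54/(0.168)²
  = 58.427/0.13690 − 196.29 = 426.79 − 196.29 = 230.50 atm
Z = PV_m/(RT) = (230.50)(0.168)/((0.08206)(712)) = 38.724/58.427 = 0.6628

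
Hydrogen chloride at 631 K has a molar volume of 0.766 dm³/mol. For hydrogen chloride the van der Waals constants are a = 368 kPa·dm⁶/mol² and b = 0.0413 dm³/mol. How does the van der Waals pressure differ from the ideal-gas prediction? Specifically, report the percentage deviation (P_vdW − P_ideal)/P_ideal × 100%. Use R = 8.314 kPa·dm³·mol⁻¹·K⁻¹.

-3.46 %

Ideal: P_ideal = RT/V_m = (8.314)(631)/0.766 = 6848.74 kPa
vdW: P = RT/(V_m − b) − a/V_m² = 5246.13/0.724700 − 368/0.586756 = 7239.04 − 627.177 = 6611.86 kPa
% deviation = (6611.86 − 6848.74)/6848.74 × 100% = -3.46%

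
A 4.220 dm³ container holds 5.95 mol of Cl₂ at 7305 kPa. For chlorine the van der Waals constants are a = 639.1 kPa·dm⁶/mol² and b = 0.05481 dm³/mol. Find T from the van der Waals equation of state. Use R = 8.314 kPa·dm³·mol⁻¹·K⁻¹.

T ≈ 675.0 K

T = (P + a n²/V²)(V − nb)/(nR)
P + a n²/V² = 7305 + (639.1)(5.95)²/(4.220)² = 8575.5 kPa
V − nb = 4.220 − (5.95)(0.05481) = 3.8939 dm³
T = (8575.5)(3.8939)/((5.95)(8.314)) = 675.0 K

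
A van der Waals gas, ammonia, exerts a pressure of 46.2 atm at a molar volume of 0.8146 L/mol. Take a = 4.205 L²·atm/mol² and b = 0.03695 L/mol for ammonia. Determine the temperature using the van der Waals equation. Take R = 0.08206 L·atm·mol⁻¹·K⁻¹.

T ≈ 497.9 K

T = (P + a/V_m²)(V_m − b)/R
P + a/V_m² = 46.2 + 4.205/(0.8146)² = 52.537 atm
V_m − b = 0.8146 − 0.03695 = 0.77765 L/mol
T = (52.537)(0.77765)/0.08206 = 497.9 K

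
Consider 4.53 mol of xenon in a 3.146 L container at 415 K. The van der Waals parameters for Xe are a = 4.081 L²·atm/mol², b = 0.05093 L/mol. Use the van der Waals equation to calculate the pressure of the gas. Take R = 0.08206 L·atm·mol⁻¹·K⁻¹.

P ≈ 44.46 atm

P = nRT/(V − nb) − a n²/V²
nRT/(V − nb) = (4.53)(0.08206)(415)/(3.146 − 4.53×0.05093) = 154.27/2.9153 = 52.917 atm
a n²/V² = (4.081)(4.53)²/(3.146)² = 8.4615 atm
P = 52.917 − 8.4615 = 44.46 atm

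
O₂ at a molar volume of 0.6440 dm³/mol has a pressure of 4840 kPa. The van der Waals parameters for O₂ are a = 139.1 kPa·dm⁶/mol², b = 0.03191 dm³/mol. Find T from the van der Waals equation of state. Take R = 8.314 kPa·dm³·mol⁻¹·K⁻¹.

T ≈ 381.0 K

T = (P + a/V_m²)(V_m − b)/R
P + a/V_m² = 4840 + 139.1/(0.6440)² = 5175.4 kPa
V_m − b = 0.6440 − 0.03191 = 0.61209 dm³/mol
T = (5175.4)(0.61209)/8.314 = 381.0 K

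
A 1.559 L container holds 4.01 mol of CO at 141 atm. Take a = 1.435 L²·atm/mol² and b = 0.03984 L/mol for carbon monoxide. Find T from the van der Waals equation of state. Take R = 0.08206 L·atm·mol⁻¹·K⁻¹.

T = (P + a n²/V²)(V − nb)/(nR)
P + a n²/V² = 141 + (1.435)(4.01)²/(1.559)² = 150.49 atm
V − nb = 1.559 − (4.01)(0.03984) = 1.3992 L
T = (150.49)(1.3992)/((4.01)(0.08206)) = 639.9 K

T ≈ 639.9 K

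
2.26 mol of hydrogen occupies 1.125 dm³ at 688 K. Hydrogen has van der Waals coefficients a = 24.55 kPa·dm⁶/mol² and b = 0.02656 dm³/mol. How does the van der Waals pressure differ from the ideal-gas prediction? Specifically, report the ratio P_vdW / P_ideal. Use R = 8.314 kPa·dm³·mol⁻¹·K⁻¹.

Ideal: P_ideal = nRT/V = (2.26)(8.314)(688)/1.125 = 11490.9 kPa
vdW: P = nRT/(V − nb) − a n²/V² = 12927.3/1.06497 − 125.392/1.26563 = 12138.7 − 99.0748 = 12039.6 kPa
Ratio = 12039.6/11490.9 = 1.048

P_vdW / P_ideal ≈ 1.048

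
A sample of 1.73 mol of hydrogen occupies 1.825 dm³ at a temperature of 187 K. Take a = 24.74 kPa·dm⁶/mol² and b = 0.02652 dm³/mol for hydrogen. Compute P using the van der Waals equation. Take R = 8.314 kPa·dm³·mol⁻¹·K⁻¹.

P = nRT/(V − nb) − a n²/V²
nRT/(V − nb) = (1.73)(8.314)(187)/(1.825 − 1.73×0.02652) = 2689.7/1.7791 = 1511.8 kPa
a n²/V² = (24.74)(1.73)²/(1.825)² = 22.231 kPa
P = 1511.8 − 22.231 = 1490 kPa

P ≈ 1490 kPa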